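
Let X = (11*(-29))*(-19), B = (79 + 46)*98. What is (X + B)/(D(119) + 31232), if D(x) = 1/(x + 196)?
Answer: 5767965/9838081 ≈ 0.58629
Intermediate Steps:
B = 12250 (B = 125*98 = 12250)
X = 6061 (X = -319*(-19) = 6061)
D(x) = 1/(196 + x)
(X + B)/(D(119) + 31232) = (6061 + 12250)/(1/(196 + 119) + 31232) = 18311/(1/315 + 31232) = 18311/(9838081/315) = 18311*(315/9838081) = 5767965/9838081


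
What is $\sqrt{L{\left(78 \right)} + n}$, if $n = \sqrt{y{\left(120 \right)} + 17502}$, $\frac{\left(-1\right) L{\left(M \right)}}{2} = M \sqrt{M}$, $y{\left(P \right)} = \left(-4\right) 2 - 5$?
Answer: $\sqrt{\sqrt{17489} - 156 \sqrt{78}} \approx 35.292 i$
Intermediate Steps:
$y{\left(P \right)} = -13$ ($y{\left(P \right)} = -8 - 5 = -13$)
$L{\left(M \right)} = - 2 M^{\frac{3}{2}}$ ($L{\left(M \right)} = - 2 M \sqrt{M} = - 2 M^{\frac{3}{2}}$)
$n = \sqrt{17489}$ ($n = \sqrt{-13 + 17502} = \sqrt{17489} \approx 132.25$)
$\sqrt{L{\left(78 \right)} + n} = \sqrt{- 2 \cdot 78^{\frac{3}{2}} + \sqrt{17489}} = \sqrt{- 2 \cdot 78 \sqrt{78} + \sqrt{17489}} = \sqrt{- 156 \sqrt{78} + \sqrt{17489}} = \sqrt{\sqrt{17489} - 156 \sqrt{78}}$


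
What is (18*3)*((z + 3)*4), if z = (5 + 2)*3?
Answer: 5184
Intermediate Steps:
z = 21 (z = 7*3 = 21)
(18*3)*((z + 3)*4) = (18*3)*((21 + 3)*4) = 54*(24*4) = 54*96 = 5184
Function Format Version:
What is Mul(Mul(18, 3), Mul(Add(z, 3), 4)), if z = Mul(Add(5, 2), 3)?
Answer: 5184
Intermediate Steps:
z = 21 (z = Mul(7, 3) = 21)
Mul(Mul(18, 3), Mul(Add(z, 3), 4)) = Mul(Mul(18, 3), Mul(Add(21, 3), 4)) = Mul(54, Mul(24, 4)) = Mul(54, 96) = 5184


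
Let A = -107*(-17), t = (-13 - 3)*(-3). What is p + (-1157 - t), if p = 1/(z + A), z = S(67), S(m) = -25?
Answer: -2161769/1794 ≈ -1205.0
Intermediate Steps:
z = -25
t = 48 (t = -16*(-3) = 48)
A = 1819
p = 1/1794 (p = 1/(-25 + 1819) = 1/1794 ≈ 0.00055741)
p + (-1157 - t) = 1/1794 + (-1157 - 1*48) = 1/1794 + (-1157 - 48) = 1/1794 - 1205 = -2161769/1794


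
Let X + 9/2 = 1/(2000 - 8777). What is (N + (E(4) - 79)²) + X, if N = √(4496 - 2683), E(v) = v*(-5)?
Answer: 132781759/13554 + 7*√37 ≈ 9839.1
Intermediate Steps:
E(v) = -5*v
X = -60995/13554 (X = -9/2 + 1/(2000 - 8777) = -9/2 + 1/(-6777) = -9/2 - 1/6777 = -60995/13554 ≈ -4.5001)
N = 7*√37 (N = √1813 = 7*√37 ≈ 42.579)
(N + (E(4) - 79)²) + X = (7*√37 + (-5*4 - 79)²) - 60995/13554 = (7*√37 + (-20 - 79)²) - 60995/13554 = (7*√37 + (-99)²) - 60995/13554 = (7*√37 + 9801) - 60995/13554 = (9801 + 7*√37) - 60995/13554 = 132781759/13554 + 7*√37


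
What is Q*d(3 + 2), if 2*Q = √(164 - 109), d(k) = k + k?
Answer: 5*√55 ≈ 37.081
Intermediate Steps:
d(k) = 2*k
Q = √55/2 (Q = √(164 - 109)/2 = √55/2 ≈ 3.7081)
Q*d(3 + 2) = (√55/2)*(2*(3 + 2)) = (√55/2)*(2*5) = (√55/2)*10 = 5*√55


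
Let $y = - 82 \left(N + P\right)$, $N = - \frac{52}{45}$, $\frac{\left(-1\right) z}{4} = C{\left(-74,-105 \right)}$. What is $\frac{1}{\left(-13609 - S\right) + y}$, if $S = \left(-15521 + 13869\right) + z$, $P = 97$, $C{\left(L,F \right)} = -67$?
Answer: $- \frac{45}{903791} \approx -4.979 \cdot 10^{-5}$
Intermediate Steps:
$z = 268$ ($z = \left(-4\right) \left(-67\right) = 268$)
$N = - \frac{52}{45}$ ($N = \left(-52\right) \frac{1}{45} = - \frac{52}{45} \approx -1.1556$)
$S = -1384$ ($S = \left(-15521 + 13869\right) + 268 = -1652 + 268 = -1384$)
$y = - \frac{353666}{45}$ ($y = - 82 \left(- \frac{52}{45} + 97\right) = \left(-82\right) \frac{4313}{45} = - \frac{353666}{45} \approx -7859.2$)
$\frac{1}{\left(-13609 - S\right) + y} = \frac{1}{\left(-13609 - -1384\right) - \frac{353666}{45}} = \frac{1}{\left(-13609 + 1384\right) - \frac{353666}{45}} = \frac{1}{-12225 - \frac{353666}{45}} = \frac{1}{- \frac{903791}{45}} = - \frac{45}{903791}$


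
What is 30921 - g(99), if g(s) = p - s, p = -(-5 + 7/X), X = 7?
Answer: 31016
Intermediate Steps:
p = 4 (p = -(-5 + 7/7) = -(-5 + 7*(⅐)) = -(-5 + 1) = -1*(-4) = 4)
g(s) = 4 - s
30921 - g(99) = 30921 - (4 - 1*99) = 30921 - (4 - 99) = 30921 - 1*(-95) = 30921 + 95 = 31016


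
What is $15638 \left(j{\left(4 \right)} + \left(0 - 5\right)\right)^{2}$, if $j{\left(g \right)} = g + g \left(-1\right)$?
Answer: $390950$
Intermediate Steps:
$j{\left(g \right)} = 0$ ($j{\left(g \right)} = g - g = 0$)
$15638 \left(j{\left(4 \right)} + \left(0 - 5\right)\right)^{2} = 15638 \left(0 + \left(0 - 5\right)\right)^{2} = 15638 \left(0 - 5\right)^{2} = 15638 \left(-5\right)^{2} = 15638 \cdot 25 = 390950$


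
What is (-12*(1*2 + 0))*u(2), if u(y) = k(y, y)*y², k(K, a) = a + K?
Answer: -384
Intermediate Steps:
k(K, a) = K + a
u(y) = 2*y³ (u(y) = (y + y)*y² = (2*y)*y² = 2*y³)
(-12*(1*2 + 0))*u(2) = (-12*(1*2 + 0))*(2*2³) = (-12*(2 + 0))*(2*8) = -12*2*16 = -24*16 = -384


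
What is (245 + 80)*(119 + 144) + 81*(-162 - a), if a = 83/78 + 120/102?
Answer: 31899809/442 ≈ 72172.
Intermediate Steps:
a = 2971/1326 (a = 83*(1/78) + 120*(1/102) = 83/78 + 20/17 = 2971/1326 ≈ 2.2406)
(245 + 80)*(119 + 144) + 81*(-162 - a) = (245 + 80)*(119 + 144) + 81*(-162 - 1*2971/1326) = 325*263 + 81*(-162 - 2971/1326) = 85475 + 81*(-217783/1326) = 85475 - 5880141/442 = 31899809/442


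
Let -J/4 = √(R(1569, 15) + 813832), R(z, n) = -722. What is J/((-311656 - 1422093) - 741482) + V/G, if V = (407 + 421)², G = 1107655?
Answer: 685584/1107655 + 4*√813110/2475231 ≈ 0.62041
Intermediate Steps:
V = 685584 (V = 828² = 685584)
J = -4*√813110 (J = -4*√(-722 + 813832) = -4*√813110 ≈ -3606.9)
J/((-311656 - 1422093) - 741482) + V/G = (-4*√813110)/((-311656 - 1422093) - 741482) + 685584/1107655 = (-4*√813110)/(-1733749 - 741482) + 685584*(1/1107655) = -4*√813110/(-2475231) + 685584/1107655 = -4*√813110*(-1/2475231) + 685584/1107655 = 4*√813110/2475231 + 685584/1107655 = 685584/1107655 + 4*√813110/2475231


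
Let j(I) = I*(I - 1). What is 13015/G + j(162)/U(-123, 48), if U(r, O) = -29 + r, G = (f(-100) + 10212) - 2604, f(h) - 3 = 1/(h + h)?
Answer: -19653169159/115687124 ≈ -169.88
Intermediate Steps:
j(I) = I*(-1 + I)
f(h) = 3 + 1/(2*h) (f(h) = 3 + 1/(h + h) = 3 + 1/(2*h))
G = 1522199/200 (G = ((3 + (1/2)/(-100)) + 10212) - 2604 = ((3 + (1/2)*(-1/100)) + 10212) - 2604 = ((3 - 1/200) + 10212) - 2604 = (599/200 + 10212) - 2604 = 2042999/200 - 2604 = 1522199/200 ≈ 7611.0)
13015/G + j(162)/U(-123, 48) = 13015/(1522199/200) + (162*(-1 + 162))/(-29 - 123) = 13015*(200/1522199) + (162*161)/(-152) = 2603000/1522199 + 26082*(-1/152) = 2603000/1522199 - 13041/76 = -19653169159/115687124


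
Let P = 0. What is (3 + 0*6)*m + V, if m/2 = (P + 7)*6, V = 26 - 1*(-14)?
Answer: 292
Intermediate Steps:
V = 40 (V = 26 + 14 = 40)
m = 84 (m = 2*((0 + 7)*6) = 2*(7*6) = 2*42 = 84)
(3 + 0*6)*m + V = (3 + 0*6)*84 + 40 = (3 + 0)*84 + 40 = 3*84 + 40 = 252 + 40 = 292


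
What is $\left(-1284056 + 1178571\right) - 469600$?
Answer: $-575085$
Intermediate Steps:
$\left(-1284056 + 1178571\right) - 469600 = -105485 - 469600 = -575085$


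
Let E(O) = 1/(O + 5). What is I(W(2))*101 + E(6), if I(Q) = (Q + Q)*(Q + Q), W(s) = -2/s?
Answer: 4445/11 ≈ 404.09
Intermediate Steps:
E(O) = 1/(5 + O)
I(Q) = 4*Q**2 (I(Q) = (2*Q)*(2*Q) = 4*Q**2)
I(W(2))*101 + E(6) = (4*(-2/2)**2)*101 + 1/(5 + 6) = (4*(-2*1/2)**2)*101 + 1/11 = (4*(-1)**2)*101 + 1/11 = (4*1)*101 + 1/11 = 4*101 + 1/11 = 404 + 1/11 = 4445/11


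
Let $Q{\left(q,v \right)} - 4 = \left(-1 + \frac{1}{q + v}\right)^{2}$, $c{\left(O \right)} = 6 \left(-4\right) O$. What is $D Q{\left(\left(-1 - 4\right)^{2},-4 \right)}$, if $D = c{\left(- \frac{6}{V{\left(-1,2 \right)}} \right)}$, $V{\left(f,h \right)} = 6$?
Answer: $\frac{17312}{147} \approx 117.77$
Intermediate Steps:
$c{\left(O \right)} = - 24 O$
$D = 24$ ($D = - 24 \left(- \frac{6}{6}\right) = - 24 \left(\left(-6\right) \frac{1}{6}\right) = \left(-24\right) \left(-1\right) = 24$)
$Q{\left(q,v \right)} = 4 + \left(-1 + \frac{1}{q + v}\right)^{2}$
$D Q{\left(\left(-1 - 4\right)^{2},-4 \right)} = 24 \left(4 + \frac{\left(-1 + \left(-1 - 4\right)^{2} - 4\right)^{2}}{\left(\left(-1 - 4\right)^{2} - 4\right)^{2}}\right) = 24 \left(4 + \frac{\left(-1 + \left(-5\right)^{2} - 4\right)^{2}}{\left(\left(-5\right)^{2} - 4\right)^{2}}\right) = 24 \left(4 + \frac{\left(-1 + 25 - 4\right)^{2}}{\left(25 - 4\right)^{2}}\right) = 24 \left(4 + \frac{20^{2}}{441}\right) = 24 \left(4 + \frac{1}{441} \cdot 400\right) = 24 \left(4 + \frac{400}{441}\right) = 24 \cdot \frac{2164}{441} = \frac{17312}{147}$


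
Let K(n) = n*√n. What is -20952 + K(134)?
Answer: -20952 + 134*√134 ≈ -19401.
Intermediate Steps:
K(n) = n^(3/2)
-20952 + K(134) = -20952 + 134^(3/2) = -20952 + 134*√134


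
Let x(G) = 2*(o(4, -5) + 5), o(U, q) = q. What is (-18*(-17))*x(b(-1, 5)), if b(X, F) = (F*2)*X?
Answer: 0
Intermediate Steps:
b(X, F) = 2*F*X (b(X, F) = (2*F)*X = 2*F*X)
x(G) = 0 (x(G) = 2*(-5 + 5) = 2*0 = 0)
(-18*(-17))*x(b(-1, 5)) = -18*(-17)*0 = 306*0 = 0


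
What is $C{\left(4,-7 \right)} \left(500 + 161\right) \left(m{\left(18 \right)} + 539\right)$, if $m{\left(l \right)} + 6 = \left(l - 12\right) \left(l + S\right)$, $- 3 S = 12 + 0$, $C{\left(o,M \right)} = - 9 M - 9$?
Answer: $22023198$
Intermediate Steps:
$C{\left(o,M \right)} = -9 - 9 M$
$S = -4$ ($S = - \frac{12 + 0}{3} = \left(- \frac{1}{3}\right) 12 = -4$)
$m{\left(l \right)} = -6 + \left(-12 + l\right) \left(-4 + l\right)$ ($m{\left(l \right)} = -6 + \left(l - 12\right) \left(l - 4\right) = -6 + \left(-12 + l\right) \left(-4 + l\right)$)
$C{\left(4,-7 \right)} \left(500 + 161\right) \left(m{\left(18 \right)} + 539\right) = \left(-9 - -63\right) \left(500 + 161\right) \left(\left(42 + 18^{2} - 288\right) + 539\right) = \left(-9 + 63\right) 661 \left(\left(42 + 324 - 288\right) + 539\right) = 54 \cdot 661 \left(78 + 539\right) = 54 \cdot 661 \cdot 617 = 54 \cdot 407837 = 22023198$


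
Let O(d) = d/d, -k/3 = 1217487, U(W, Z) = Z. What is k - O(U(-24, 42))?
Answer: -3652462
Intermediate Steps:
k = -3652461 (k = -3*1217487 = -3652461)
O(d) = 1
k - O(U(-24, 42)) = -3652461 - 1*1 = -3652461 - 1 = -3652462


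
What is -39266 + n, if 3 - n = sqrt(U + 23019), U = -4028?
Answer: -39263 - sqrt(18991) ≈ -39401.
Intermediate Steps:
n = 3 - sqrt(18991) (n = 3 - sqrt(-4028 + 23019) = 3 - sqrt(18991) ≈ -134.81)
-39266 + n = -39266 + (3 - sqrt(18991)) = -39263 - sqrt(18991)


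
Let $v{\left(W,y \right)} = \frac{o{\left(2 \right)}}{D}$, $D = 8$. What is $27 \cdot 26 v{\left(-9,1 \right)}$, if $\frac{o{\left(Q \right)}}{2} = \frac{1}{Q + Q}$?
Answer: $\frac{351}{8} \approx 43.875$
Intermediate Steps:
$o{\left(Q \right)} = \frac{1}{Q}$ ($o{\left(Q \right)} = \frac{2}{Q + Q} = \frac{2}{2 Q} = 2 \frac{1}{2 Q} = \frac{1}{Q}$)
$v{\left(W,y \right)} = \frac{1}{16}$ ($v{\left(W,y \right)} = \frac{1}{2 \cdot 8} = \frac{1}{2} \cdot \frac{1}{8} = \frac{1}{16}$)
$27 \cdot 26 v{\left(-9,1 \right)} = 27 \cdot 26 \cdot \frac{1}{16} = 702 \cdot \frac{1}{16} = \frac{351}{8}$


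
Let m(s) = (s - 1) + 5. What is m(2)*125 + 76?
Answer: 826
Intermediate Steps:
m(s) = 4 + s (m(s) = (-1 + s) + 5 = 4 + s)
m(2)*125 + 76 = (4 + 2)*125 + 76 = 6*125 + 76 = 750 + 76 = 826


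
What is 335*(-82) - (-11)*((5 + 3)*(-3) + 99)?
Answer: -26645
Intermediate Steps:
335*(-82) - (-11)*((5 + 3)*(-3) + 99) = -27470 - (-11)*(8*(-3) + 99) = -27470 - (-11)*(-24 + 99) = -27470 - (-11)*75 = -27470 - 1*(-825) = -27470 + 825 = -26645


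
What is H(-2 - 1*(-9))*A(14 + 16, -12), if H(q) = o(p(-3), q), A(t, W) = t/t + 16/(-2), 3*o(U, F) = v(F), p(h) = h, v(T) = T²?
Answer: -343/3 ≈ -114.33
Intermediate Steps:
o(U, F) = F²/3
A(t, W) = -7 (A(t, W) = 1 + 16*(-½) = 1 - 8 = -7)
H(q) = q²/3
H(-2 - 1*(-9))*A(14 + 16, -12) = ((-2 - 1*(-9))²/3)*(-7) = ((-2 + 9)²/3)*(-7) = ((⅓)*7²)*(-7) = ((⅓)*49)*(-7) = (49/3)*(-7) = -343/3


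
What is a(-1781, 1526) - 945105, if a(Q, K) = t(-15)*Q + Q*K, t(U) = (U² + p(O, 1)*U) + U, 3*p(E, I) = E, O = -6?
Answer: -4090351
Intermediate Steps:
p(E, I) = E/3
t(U) = U² - U (t(U) = (U² + ((⅓)*(-6))*U) + U = (U² - 2*U) + U = U² - U)
a(Q, K) = 240*Q + K*Q (a(Q, K) = (-15*(-1 - 15))*Q + Q*K = (-15*(-16))*Q + K*Q = 240*Q + K*Q)
a(-1781, 1526) - 945105 = -1781*(240 + 1526) - 945105 = -1781*1766 - 945105 = -3145246 - 945105 = -4090351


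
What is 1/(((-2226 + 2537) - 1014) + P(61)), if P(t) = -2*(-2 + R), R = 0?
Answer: -1/699 ≈ -0.0014306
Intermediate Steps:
P(t) = 4 (P(t) = -2*(-2 + 0) = -2*(-2) = 4)
1/(((-2226 + 2537) - 1014) + P(61)) = 1/(((-2226 + 2537) - 1014) + 4) = 1/((311 - 1014) + 4) = 1/(-703 + 4) = 1/(-699) = -1/699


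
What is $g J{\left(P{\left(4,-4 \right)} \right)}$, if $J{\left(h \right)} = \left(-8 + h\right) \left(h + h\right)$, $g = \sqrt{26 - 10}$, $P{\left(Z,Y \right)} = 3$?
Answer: $-120$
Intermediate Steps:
$g = 4$ ($g = \sqrt{26 - 10} = \sqrt{16} = 4$)
$J{\left(h \right)} = 2 h \left(-8 + h\right)$ ($J{\left(h \right)} = \left(-8 + h\right) 2 h = 2 h \left(-8 + h\right)$)
$g J{\left(P{\left(4,-4 \right)} \right)} = 4 \cdot 2 \cdot 3 \left(-8 + 3\right) = 4 \cdot 2 \cdot 3 \left(-5\right) = 4 \left(-30\right) = -120$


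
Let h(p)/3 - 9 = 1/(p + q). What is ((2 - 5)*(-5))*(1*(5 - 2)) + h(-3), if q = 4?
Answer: 75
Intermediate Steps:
h(p) = 27 + 3/(4 + p) (h(p) = 27 + 3/(p + 4) = 27 + 3/(4 + p))
((2 - 5)*(-5))*(1*(5 - 2)) + h(-3) = ((2 - 5)*(-5))*(1*(5 - 2)) + 3*(37 + 9*(-3))/(4 - 3) = (-3*(-5))*(1*3) + 3*(37 - 27)/1 = 15*3 + 3*1*10 = 45 + 30 = 75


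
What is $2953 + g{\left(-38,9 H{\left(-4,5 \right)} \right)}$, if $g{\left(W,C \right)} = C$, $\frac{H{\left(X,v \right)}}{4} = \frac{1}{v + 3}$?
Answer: $\frac{5915}{2} \approx 2957.5$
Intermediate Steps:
$H{\left(X,v \right)} = \frac{4}{3 + v}$ ($H{\left(X,v \right)} = \frac{4}{v + 3} = \frac{4}{3 + v}$)
$2953 + g{\left(-38,9 H{\left(-4,5 \right)} \right)} = 2953 + 9 \frac{4}{3 + 5} = 2953 + 9 \cdot \frac{4}{8} = 2953 + 9 \cdot 4 \cdot \frac{1}{8} = 2953 + 9 \cdot \frac{1}{2} = 2953 + \frac{9}{2} = \frac{5915}{2}$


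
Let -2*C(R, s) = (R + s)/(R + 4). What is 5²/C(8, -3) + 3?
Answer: -117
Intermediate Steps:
C(R, s) = -(R + s)/(2*(4 + R)) (C(R, s) = -(R + s)/(2*(R + 4)) = -(R + s)/(2*(4 + R)))
5²/C(8, -3) + 3 = 5²/(((-1*8 - 1*(-3))/(2*(4 + 8)))) + 3 = 25/(((½)*(-8 + 3)/12)) + 3 = 25/(((½)*(1/12)*(-5))) + 3 = 25/(-5/24) + 3 = 25*(-24/5) + 3 = -120 + 3 = -117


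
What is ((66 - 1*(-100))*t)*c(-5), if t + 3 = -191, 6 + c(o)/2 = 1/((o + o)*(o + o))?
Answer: 9645098/25 ≈ 3.8580e+5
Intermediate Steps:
c(o) = -12 + 1/(2*o²) (c(o) = -12 + 2/(((o + o)*(o + o))) = -12 + 2/(((2*o)*(2*o))) = -12 + 2/((4*o²)) = -12 + 2*(1/(4*o²)) = -12 + 1/(2*o²))
t = -194 (t = -3 - 191 = -194)
((66 - 1*(-100))*t)*c(-5) = ((66 - 1*(-100))*(-194))*(-12 + (½)/(-5)²) = ((66 + 100)*(-194))*(-12 + (½)*(1/25)) = (166*(-194))*(-12 + 1/50) = -32204*(-599/50) = 9645098/25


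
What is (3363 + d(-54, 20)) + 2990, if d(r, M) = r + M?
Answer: 6319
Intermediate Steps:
d(r, M) = M + r
(3363 + d(-54, 20)) + 2990 = (3363 + (20 - 54)) + 2990 = (3363 - 34) + 2990 = 3329 + 2990 = 6319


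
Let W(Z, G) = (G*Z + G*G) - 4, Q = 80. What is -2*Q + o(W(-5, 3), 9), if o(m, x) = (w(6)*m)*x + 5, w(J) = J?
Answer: -695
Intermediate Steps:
W(Z, G) = -4 + G**2 + G*Z (W(Z, G) = (G*Z + G**2) - 4 = (G**2 + G*Z) - 4 = -4 + G**2 + G*Z)
o(m, x) = 5 + 6*m*x (o(m, x) = (6*m)*x + 5 = 6*m*x + 5 = 5 + 6*m*x)
-2*Q + o(W(-5, 3), 9) = -2*80 + (5 + 6*(-4 + 3**2 + 3*(-5))*9) = -160 + (5 + 6*(-4 + 9 - 15)*9) = -160 + (5 + 6*(-10)*9) = -160 + (5 - 540) = -160 - 535 = -695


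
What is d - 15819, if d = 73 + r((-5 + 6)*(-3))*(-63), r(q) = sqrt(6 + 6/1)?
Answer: -15746 - 126*sqrt(3) ≈ -15964.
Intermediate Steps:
r(q) = 2*sqrt(3) (r(q) = sqrt(6 + 6*1) = sqrt(6 + 6) = sqrt(12) = 2*sqrt(3))
d = 73 - 126*sqrt(3) (d = 73 + (2*sqrt(3))*(-63) = 73 - 126*sqrt(3) ≈ -145.24)
d - 15819 = (73 - 126*sqrt(3)) - 15819 = -15746 - 126*sqrt(3)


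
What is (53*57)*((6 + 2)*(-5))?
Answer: -120840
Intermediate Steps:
(53*57)*((6 + 2)*(-5)) = 3021*(8*(-5)) = 3021*(-40) = -120840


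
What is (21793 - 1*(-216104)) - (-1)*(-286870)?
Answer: -48973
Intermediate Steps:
(21793 - 1*(-216104)) - (-1)*(-286870) = (21793 + 216104) - 1*286870 = 237897 - 286870 = -48973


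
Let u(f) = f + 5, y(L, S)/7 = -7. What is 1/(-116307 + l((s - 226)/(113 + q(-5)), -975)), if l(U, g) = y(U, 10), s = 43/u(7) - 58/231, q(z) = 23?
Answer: -1/116356 ≈ -8.5943e-6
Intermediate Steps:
y(L, S) = -49 (y(L, S) = 7*(-7) = -49)
u(f) = 5 + f
s = 3079/924 (s = 43/(5 + 7) - 58/231 = 43/12 - 58*1/231 = 43*(1/12) - 58/231 = 43/12 - 58/231 = 3079/924 ≈ 3.3323)
l(U, g) = -49
1/(-116307 + l((s - 226)/(113 + q(-5)), -975)) = 1/(-116307 - 49) = 1/(-116356) = -1/116356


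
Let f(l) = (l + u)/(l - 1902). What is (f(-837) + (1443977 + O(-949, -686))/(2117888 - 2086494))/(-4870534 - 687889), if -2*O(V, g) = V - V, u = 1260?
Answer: -119447677/14483593927946 ≈ -8.2471e-6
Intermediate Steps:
f(l) = (1260 + l)/(-1902 + l) (f(l) = (l + 1260)/(l - 1902) = (1260 + l)/(-1902 + l))
O(V, g) = 0 (O(V, g) = -(V - V)/2 = -½*0 = 0)
(f(-837) + (1443977 + O(-949, -686))/(2117888 - 2086494))/(-4870534 - 687889) = ((1260 - 837)/(-1902 - 837) + (1443977 + 0)/(2117888 - 2086494))/(-4870534 - 687889) = (423/(-2739) + 1443977/31394)/(-5558423) = (-1/2739*423 + 1443977*(1/31394))*(-1/5558423) = (-141/913 + 1443977/31394)*(-1/5558423) = (119447677/2605702)*(-1/5558423) = -119447677/14483593927946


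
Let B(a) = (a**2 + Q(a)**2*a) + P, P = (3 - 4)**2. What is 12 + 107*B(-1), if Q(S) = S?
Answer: 119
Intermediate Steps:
P = 1 (P = (-1)**2 = 1)
B(a) = 1 + a**2 + a**3 (B(a) = (a**2 + a**2*a) + 1 = (a**2 + a**3) + 1 = 1 + a**2 + a**3)
12 + 107*B(-1) = 12 + 107*(1 + (-1)**2 + (-1)**3) = 12 + 107*(1 + 1 - 1) = 12 + 107*1 = 12 + 107 = 119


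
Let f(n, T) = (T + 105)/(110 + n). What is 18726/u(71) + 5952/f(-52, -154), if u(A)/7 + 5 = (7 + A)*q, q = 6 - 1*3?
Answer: -78923382/11221 ≈ -7033.5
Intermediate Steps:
q = 3 (q = 6 - 3 = 3)
f(n, T) = (105 + T)/(110 + n)
u(A) = 112 + 21*A (u(A) = -35 + 7*((7 + A)*3) = -35 + 7*(21 + 3*A) = -35 + (147 + 21*A) = 112 + 21*A)
18726/u(71) + 5952/f(-52, -154) = 18726/(112 + 21*71) + 5952/(((105 - 154)/(110 - 52))) = 18726/(112 + 1491) + 5952/((-49/58)) = 18726/1603 + 5952/(((1/58)*(-49))) = 18726*(1/1603) + 5952/(-49/58) = 18726/1603 + 5952*(-58/49) = 18726/1603 - 345216/49 = -78923382/11221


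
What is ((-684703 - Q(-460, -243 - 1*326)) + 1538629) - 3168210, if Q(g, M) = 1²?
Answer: -2314285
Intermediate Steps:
Q(g, M) = 1
((-684703 - Q(-460, -243 - 1*326)) + 1538629) - 3168210 = ((-684703 - 1*1) + 1538629) - 3168210 = ((-684703 - 1) + 1538629) - 3168210 = (-684704 + 1538629) - 3168210 = 853925 - 3168210 = -2314285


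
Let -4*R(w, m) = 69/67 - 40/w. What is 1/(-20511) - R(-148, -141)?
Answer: 66097037/203387076 ≈ 0.32498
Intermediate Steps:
R(w, m) = -69/268 + 10/w (R(w, m) = -(69/67 - 40/w)/4 = -69/268 + 10/w)
1/(-20511) - R(-148, -141) = 1/(-20511) - (-69/268 + 10/(-148)) = -1/20511 - (-69/268 + 10*(-1/148)) = -1/20511 - (-69/268 - 5/74) = -1/20511 - 1*(-3223/9916) = -1/20511 + 3223/9916 = 66097037/203387076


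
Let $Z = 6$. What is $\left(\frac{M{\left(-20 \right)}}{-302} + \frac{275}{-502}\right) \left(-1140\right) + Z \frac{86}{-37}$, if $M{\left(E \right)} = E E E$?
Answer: $- \frac{41492514666}{1402337} \approx -29588.0$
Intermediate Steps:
$M{\left(E \right)} = E^{3}$ ($M{\left(E \right)} = E^{2} E = E^{3}$)
$\left(\frac{M{\left(-20 \right)}}{-302} + \frac{275}{-502}\right) \left(-1140\right) + Z \frac{86}{-37} = \left(\frac{\left(-20\right)^{3}}{-302} + \frac{275}{-502}\right) \left(-1140\right) + 6 \frac{86}{-37} = \left(\left(-8000\right) \left(- \frac{1}{302}\right) + 275 \left(- \frac{1}{502}\right)\right) \left(-1140\right) + 6 \cdot 86 \left(- \frac{1}{37}\right) = \left(\frac{4000}{151} - \frac{275}{502}\right) \left(-1140\right) + 6 \left(- \frac{86}{37}\right) = \frac{1966475}{75802} \left(-1140\right) - \frac{516}{37} = - \frac{1120890750}{37901} - \frac{516}{37} = - \frac{41492514666}{1402337}$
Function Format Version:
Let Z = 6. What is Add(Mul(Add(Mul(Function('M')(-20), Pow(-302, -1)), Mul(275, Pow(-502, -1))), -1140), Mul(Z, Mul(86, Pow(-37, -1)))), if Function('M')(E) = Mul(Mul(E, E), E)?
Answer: Rational(-41492514666, 1402337) ≈ -29588.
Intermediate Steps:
Function('M')(E) = Pow(E, 3) (Function('M')(E) = Mul(Pow(E, 2), E) = Pow(E, 3))
Add(Mul(Add(Mul(Function('M')(-20), Pow(-302, -1)), Mul(275, Pow(-502, -1))), -1140), Mul(Z, Mul(86, Pow(-37, -1)))) = Add(Mul(Add(Mul(Pow(-20, 3), Pow(-302, -1)), Mul(275, Pow(-502, -1))), -1140), Mul(6, Mul(86, Pow(-37, -1)))) = Add(Mul(Add(Mul(-8000, Rational(-1, 302)), Mul(275, Rational(-1, 502))), -1140), Mul(6, Mul(86, Rational(-1, 37)))) = Add(Mul(Add(Rational(4000, 151), Rational(-275, 502)), -1140), Mul(6, Rational(-86, 37))) = Add(Mul(Rational(1966475, 75802), -1140), Rational(-516, 37)) = Add(Rational(-1120890750, 37901), Rational(-516, 37)) = Rational(-41492514666, 1402337)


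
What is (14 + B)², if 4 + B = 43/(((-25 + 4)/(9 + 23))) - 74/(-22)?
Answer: 145178401/53361 ≈ 2720.7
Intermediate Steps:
B = -15283/231 (B = -4 + (43/(((-25 + 4)/(9 + 23))) - 74/(-22)) = -4 + (43/((-21/32)) - 74*(-1/22)) = -4 + (43/((-21*1/32)) + 37/11) = -4 + (43/(-21/32) + 37/11) = -4 + (43*(-32/21) + 37/11) = -4 + (-1376/21 + 37/11) = -4 - 14359/231 = -15283/231 ≈ -66.160)
(14 + B)² = (14 - 15283/231)² = (-12049/231)² = 145178401/53361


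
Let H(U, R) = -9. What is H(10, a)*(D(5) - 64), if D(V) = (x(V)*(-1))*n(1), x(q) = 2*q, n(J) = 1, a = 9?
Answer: 666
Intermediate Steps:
D(V) = -2*V (D(V) = ((2*V)*(-1))*1 = -2*V*1 = -2*V)
H(10, a)*(D(5) - 64) = -9*(-2*5 - 64) = -9*(-10 - 64) = -9*(-74) = 666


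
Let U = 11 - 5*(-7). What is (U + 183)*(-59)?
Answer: -13511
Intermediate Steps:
U = 46 (U = 11 + 35 = 46)
(U + 183)*(-59) = (46 + 183)*(-59) = 229*(-59) = -13511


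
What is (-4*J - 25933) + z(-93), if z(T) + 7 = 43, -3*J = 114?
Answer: -25745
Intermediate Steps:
J = -38 (J = -⅓*114 = -38)
z(T) = 36 (z(T) = -7 + 43 = 36)
(-4*J - 25933) + z(-93) = (-4*(-38) - 25933) + 36 = (152 - 25933) + 36 = -25781 + 36 = -25745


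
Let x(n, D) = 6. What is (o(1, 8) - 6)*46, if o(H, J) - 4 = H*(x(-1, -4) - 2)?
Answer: 92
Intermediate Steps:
o(H, J) = 4 + 4*H (o(H, J) = 4 + H*(6 - 2) = 4 + H*4 = 4 + 4*H)
(o(1, 8) - 6)*46 = ((4 + 4*1) - 6)*46 = ((4 + 4) - 6)*46 = (8 - 6)*46 = 2*46 = 92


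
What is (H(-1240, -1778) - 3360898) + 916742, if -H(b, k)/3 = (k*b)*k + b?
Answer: 11757536044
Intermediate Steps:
H(b, k) = -3*b - 3*b*k² (H(b, k) = -3*((k*b)*k + b) = -3*((b*k)*k + b) = -3*(b*k² + b) = -3*(b + b*k²) = -3*b - 3*b*k²)
(H(-1240, -1778) - 3360898) + 916742 = (-3*(-1240)*(1 + (-1778)²) - 3360898) + 916742 = (-3*(-1240)*(1 + 3161284) - 3360898) + 916742 = (-3*(-1240)*3161285 - 3360898) + 916742 = (11759980200 - 3360898) + 916742 = 11756619302 + 916742 = 11757536044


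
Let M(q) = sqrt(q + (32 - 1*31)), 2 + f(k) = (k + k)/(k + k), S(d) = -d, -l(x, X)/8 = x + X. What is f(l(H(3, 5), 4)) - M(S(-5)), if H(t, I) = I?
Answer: -1 - sqrt(6) ≈ -3.4495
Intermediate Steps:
l(x, X) = -8*X - 8*x (l(x, X) = -8*(x + X) = -8*(X + x) = -8*X - 8*x)
f(k) = -1 (f(k) = -2 + (k + k)/(k + k) = -2 + (2*k)/((2*k)) = -2 + (2*k)*(1/(2*k)) = -2 + 1 = -1)
M(q) = sqrt(1 + q) (M(q) = sqrt(q + (32 - 31)) = sqrt(q + 1) = sqrt(1 + q))
f(l(H(3, 5), 4)) - M(S(-5)) = -1 - sqrt(1 - 1*(-5)) = -1 - sqrt(1 + 5) = -1 - sqrt(6)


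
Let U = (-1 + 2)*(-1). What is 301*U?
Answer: -301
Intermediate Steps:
U = -1 (U = 1*(-1) = -1)
301*U = 301*(-1) = -301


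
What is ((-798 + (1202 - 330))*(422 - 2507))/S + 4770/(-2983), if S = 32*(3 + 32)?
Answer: -46558947/334096 ≈ -139.36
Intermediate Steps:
S = 1120 (S = 32*35 = 1120)
((-798 + (1202 - 330))*(422 - 2507))/S + 4770/(-2983) = ((-798 + (1202 - 330))*(422 - 2507))/1120 + 4770/(-2983) = ((-798 + 872)*(-2085))*(1/1120) + 4770*(-1/2983) = (74*(-2085))*(1/1120) - 4770/2983 = -154290*1/1120 - 4770/2983 = -15429/112 - 4770/2983 = -46558947/334096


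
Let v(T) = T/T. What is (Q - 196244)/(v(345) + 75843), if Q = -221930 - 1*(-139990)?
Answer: -1038/283 ≈ -3.6678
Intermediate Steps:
Q = -81940 (Q = -221930 + 139990 = -81940)
v(T) = 1
(Q - 196244)/(v(345) + 75843) = (-81940 - 196244)/(1 + 75843) = -278184/75844 = -278184*1/75844 = -1038/283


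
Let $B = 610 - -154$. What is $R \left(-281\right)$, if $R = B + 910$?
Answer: $-470394$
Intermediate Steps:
$B = 764$ ($B = 610 + 154 = 764$)
$R = 1674$ ($R = 764 + 910 = 1674$)
$R \left(-281\right) = 1674 \left(-281\right) = -470394$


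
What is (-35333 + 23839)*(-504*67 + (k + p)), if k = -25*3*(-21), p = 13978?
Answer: 209363210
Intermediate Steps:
k = 1575 (k = -75*(-21) = 1575)
(-35333 + 23839)*(-504*67 + (k + p)) = (-35333 + 23839)*(-504*67 + (1575 + 13978)) = -11494*(-33768 + 15553) = -11494*(-18215) = 209363210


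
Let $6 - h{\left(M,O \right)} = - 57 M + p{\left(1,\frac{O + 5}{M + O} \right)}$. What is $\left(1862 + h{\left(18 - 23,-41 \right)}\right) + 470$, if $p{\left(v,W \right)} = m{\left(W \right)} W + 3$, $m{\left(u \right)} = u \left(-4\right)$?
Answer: $\frac{1085746}{529} \approx 2052.4$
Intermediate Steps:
$m{\left(u \right)} = - 4 u$
$p{\left(v,W \right)} = 3 - 4 W^{2}$ ($p{\left(v,W \right)} = - 4 W W + 3 = - 4 W^{2} + 3 = 3 - 4 W^{2}$)
$h{\left(M,O \right)} = 3 + 57 M + \frac{4 \left(5 + O\right)^{2}}{\left(M + O\right)^{2}}$ ($h{\left(M,O \right)} = 6 - \left(- 57 M - \left(-3 + 4 \left(\frac{O + 5}{M + O}\right)^{2}\right)\right) = 6 - \left(- 57 M - \left(-3 + 4 \left(\frac{5 + O}{M + O}\right)^{2}\right)\right) = 6 - \left(- 57 M + \left(3 - 4 \frac{\left(5 + O\right)^{2}}{\left(M + O\right)^{2}}\right)\right) = 6 - \left(- 57 M + \left(3 - \frac{4 \left(5 + O\right)^{2}}{\left(M + O\right)^{2}}\right)\right) = 6 - \left(3 - 57 M - \frac{4 \left(5 + O\right)^{2}}{\left(M + O\right)^{2}}\right) = 6 + \left(-3 + 57 M + \frac{4 \left(5 + O\right)^{2}}{\left(M + O\right)^{2}}\right) = 3 + 57 M + \frac{4 \left(5 + O\right)^{2}}{\left(M + O\right)^{2}}$)
$\left(1862 + h{\left(18 - 23,-41 \right)}\right) + 470 = \left(1862 + \left(3 + 57 \left(18 - 23\right) + \frac{4 \left(5 - 41\right)^{2}}{\left(\left(18 - 23\right) - 41\right)^{2}}\right)\right) + 470 = \left(1862 + \left(3 + 57 \left(18 - 23\right) + \frac{4 \left(-36\right)^{2}}{\left(\left(18 - 23\right) - 41\right)^{2}}\right)\right) + 470 = \left(1862 + \left(3 + 57 \left(-5\right) + 4 \cdot 1296 \frac{1}{\left(-5 - 41\right)^{2}}\right)\right) + 470 = \left(1862 + \left(3 - 285 + 4 \cdot 1296 \cdot \frac{1}{2116}\right)\right) + 470 = \left(1862 + \left(3 - 285 + \frac{1296}{529}\right)\right) + 470 = \left(1862 - \frac{147882}{529}\right) + 470 = \frac{837116}{529} + 470 = \frac{1085746}{529}$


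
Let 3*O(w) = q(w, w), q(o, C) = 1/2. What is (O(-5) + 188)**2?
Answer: 1274641/36 ≈ 35407.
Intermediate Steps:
q(o, C) = 1/2
O(w) = 1/6 (O(w) = (1/3)*(1/2) = 1/6)
(O(-5) + 188)**2 = (1/6 + 188)**2 = (1129/6)**2 = 1274641/36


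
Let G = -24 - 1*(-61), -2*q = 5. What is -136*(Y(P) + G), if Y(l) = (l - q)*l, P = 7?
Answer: -14076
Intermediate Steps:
q = -5/2 (q = -½*5 = -5/2 ≈ -2.5000)
G = 37 (G = -24 + 61 = 37)
Y(l) = l*(5/2 + l) (Y(l) = (l - 1*(-5/2))*l = (l + 5/2)*l = (5/2 + l)*l = l*(5/2 + l))
-136*(Y(P) + G) = -136*((½)*7*(5 + 2*7) + 37) = -136*((½)*7*(5 + 14) + 37) = -136*((½)*7*19 + 37) = -136*(133/2 + 37) = -136*207/2 = -14076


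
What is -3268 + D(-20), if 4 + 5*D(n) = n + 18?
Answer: -16346/5 ≈ -3269.2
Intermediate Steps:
D(n) = 14/5 + n/5 (D(n) = -⅘ + (n + 18)/5 = -⅘ + (18 + n)/5 = -⅘ + (18/5 + n/5) = 14/5 + n/5)
-3268 + D(-20) = -3268 + (14/5 + (⅕)*(-20)) = -3268 + (14/5 - 4) = -3268 - 6/5 = -16346/5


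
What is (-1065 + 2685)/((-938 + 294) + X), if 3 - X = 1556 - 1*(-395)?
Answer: -5/8 ≈ -0.62500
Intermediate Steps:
X = -1948 (X = 3 - (1556 - 1*(-395)) = 3 - (1556 + 395) = 3 - 1*1951 = 3 - 1951 = -1948)
(-1065 + 2685)/((-938 + 294) + X) = (-1065 + 2685)/((-938 + 294) - 1948) = 1620/(-644 - 1948) = 1620/(-2592) = 1620*(-1/2592) = -5/8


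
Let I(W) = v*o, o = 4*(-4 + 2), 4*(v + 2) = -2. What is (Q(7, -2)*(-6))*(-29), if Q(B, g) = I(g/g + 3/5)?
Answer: 3480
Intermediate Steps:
v = -5/2 (v = -2 + (¼)*(-2) = -2 - ½ = -5/2 ≈ -2.5000)
o = -8 (o = 4*(-2) = -8)
I(W) = 20 (I(W) = -5/2*(-8) = 20)
Q(B, g) = 20
(Q(7, -2)*(-6))*(-29) = (20*(-6))*(-29) = -120*(-29) = 3480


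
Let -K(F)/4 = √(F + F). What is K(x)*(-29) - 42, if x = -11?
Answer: -42 + 116*I*√22 ≈ -42.0 + 544.09*I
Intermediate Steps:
K(F) = -4*√2*√F (K(F) = -4*√(F + F) = -4*√2*√F)
K(x)*(-29) - 42 = -4*√2*√(-11)*(-29) - 42 = -4*√2*I*√11*(-29) - 42 = -4*I*√22*(-29) - 42 = 116*I*√22 - 42 = -42 + 116*I*√22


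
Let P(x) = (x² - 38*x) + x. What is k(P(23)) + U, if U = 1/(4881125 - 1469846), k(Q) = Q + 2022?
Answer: 5799174301/3411279 ≈ 1700.0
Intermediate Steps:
P(x) = x² - 37*x
k(Q) = 2022 + Q
U = 1/3411279 ≈ 2.9315e-7
k(P(23)) + U = (2022 + 23*(-37 + 23)) + 1/3411279 = (2022 + 23*(-14)) + 1/3411279 = (2022 - 322) + 1/3411279 = 1700 + 1/3411279 = 5799174301/3411279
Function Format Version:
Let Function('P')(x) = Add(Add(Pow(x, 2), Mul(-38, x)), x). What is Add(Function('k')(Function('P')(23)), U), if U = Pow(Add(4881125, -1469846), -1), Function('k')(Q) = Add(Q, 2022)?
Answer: Rational(5799174301, 3411279) ≈ 1700.0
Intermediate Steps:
Function('P')(x) = Add(Pow(x, 2), Mul(-37, x))
Function('k')(Q) = Add(2022, Q)
U = Rational(1, 3411279) (U = Pow(3411279, -1) = Rational(1, 3411279) ≈ 2.9315e-7)
Add(Function('k')(Function('P')(23)), U) = Add(Add(2022, Mul(23, Add(-37, 23))), Rational(1, 3411279)) = Add(Add(2022, Mul(23, -14)), Rational(1, 3411279)) = Add(Add(2022, -322), Rational(1, 3411279)) = Add(1700, Rational(1, 3411279)) = Rational(5799174301, 3411279)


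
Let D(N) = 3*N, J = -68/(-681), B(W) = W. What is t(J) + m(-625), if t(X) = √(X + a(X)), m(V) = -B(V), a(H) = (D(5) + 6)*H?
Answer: 625 + 2*√254694/681 ≈ 626.48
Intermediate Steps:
J = 68/681 (J = -68*(-1/681) = 68/681 ≈ 0.099853)
a(H) = 21*H (a(H) = (3*5 + 6)*H = (15 + 6)*H = 21*H)
m(V) = -V
t(X) = √22*√X (t(X) = √(X + 21*X) = √(22*X) = √22*√X)
t(J) + m(-625) = √22*√(68/681) - 1*(-625) = √22*(2*√11577/681) + 625 = 2*√254694/681 + 625 = 625 + 2*√254694/681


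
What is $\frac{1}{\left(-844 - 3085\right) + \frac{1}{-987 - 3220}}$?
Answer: $- \frac{4207}{16529304} \approx -0.00025452$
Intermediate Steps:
$\frac{1}{\left(-844 - 3085\right) + \frac{1}{-987 - 3220}} = \frac{1}{-3929 + \frac{1}{-4207}} = \frac{1}{-3929 - \frac{1}{4207}} = \frac{1}{- \frac{16529304}{4207}} = - \frac{4207}{16529304}$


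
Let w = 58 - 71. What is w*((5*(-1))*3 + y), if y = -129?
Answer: 1872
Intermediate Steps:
w = -13
w*((5*(-1))*3 + y) = -13*((5*(-1))*3 - 129) = -13*(-5*3 - 129) = -13*(-15 - 129) = -13*(-144) = 1872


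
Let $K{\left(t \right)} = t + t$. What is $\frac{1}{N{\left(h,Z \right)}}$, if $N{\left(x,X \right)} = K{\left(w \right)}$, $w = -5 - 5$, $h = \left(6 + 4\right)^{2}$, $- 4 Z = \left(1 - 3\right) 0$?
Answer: $- \frac{1}{20} \approx -0.05$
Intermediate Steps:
$Z = 0$ ($Z = - \frac{\left(1 - 3\right) 0}{4} = - \frac{\left(-2\right) 0}{4} = \left(- \frac{1}{4}\right) 0 = 0$)
$h = 100$ ($h = 10^{2} = 100$)
$w = -10$ ($w = -5 - 5 = -10$)
$K{\left(t \right)} = 2 t$
$N{\left(x,X \right)} = -20$ ($N{\left(x,X \right)} = 2 \left(-10\right) = -20$)
$\frac{1}{N{\left(h,Z \right)}} = \frac{1}{-20} = - \frac{1}{20}$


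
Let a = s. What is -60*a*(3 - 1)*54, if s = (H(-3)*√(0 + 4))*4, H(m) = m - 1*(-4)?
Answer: -51840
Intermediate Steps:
H(m) = 4 + m (H(m) = m + 4 = 4 + m)
s = 8 (s = ((4 - 3)*√(0 + 4))*4 = (1*√4)*4 = (1*2)*4 = 2*4 = 8)
a = 8
-60*a*(3 - 1)*54 = -480*(3 - 1)*54 = -480*2*54 = -60*16*54 = -960*54 = -51840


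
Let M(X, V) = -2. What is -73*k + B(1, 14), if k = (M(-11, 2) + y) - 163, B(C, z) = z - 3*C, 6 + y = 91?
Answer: 5851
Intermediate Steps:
y = 85 (y = -6 + 91 = 85)
k = -80 (k = (-2 + 85) - 163 = 83 - 163 = -80)
-73*k + B(1, 14) = -73*(-80) + (14 - 3*1) = 5840 + (14 - 3) = 5840 + 11 = 5851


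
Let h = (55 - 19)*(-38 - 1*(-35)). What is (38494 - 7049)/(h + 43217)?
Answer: 31445/43109 ≈ 0.72943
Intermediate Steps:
h = -108 (h = 36*(-38 + 35) = 36*(-3) = -108)
(38494 - 7049)/(h + 43217) = (38494 - 7049)/(-108 + 43217) = 31445/43109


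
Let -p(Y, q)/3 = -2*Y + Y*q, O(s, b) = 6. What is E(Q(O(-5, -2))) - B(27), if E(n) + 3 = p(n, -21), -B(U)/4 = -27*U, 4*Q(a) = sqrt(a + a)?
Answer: -2919 + 69*sqrt(3)/2 ≈ -2859.2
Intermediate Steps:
Q(a) = sqrt(2)*sqrt(a)/4 (Q(a) = sqrt(a + a)/4 = sqrt(2*a)/4 = (sqrt(2)*sqrt(a))/4 = sqrt(2)*sqrt(a)/4)
p(Y, q) = 6*Y - 3*Y*q (p(Y, q) = -3*(-2*Y + Y*q) = 6*Y - 3*Y*q)
B(U) = 108*U (B(U) = -(-108)*U = 108*U)
E(n) = -3 + 69*n (E(n) = -3 + 3*n*(2 - 1*(-21)) = -3 + 3*n*(2 + 21) = -3 + 3*n*23 = -3 + 69*n)
E(Q(O(-5, -2))) - B(27) = (-3 + 69*(sqrt(2)*sqrt(6)/4)) - 108*27 = (-3 + 69*(sqrt(3)/2)) - 1*2916 = (-3 + 69*sqrt(3)/2) - 2916 = -2919 + 69*sqrt(3)/2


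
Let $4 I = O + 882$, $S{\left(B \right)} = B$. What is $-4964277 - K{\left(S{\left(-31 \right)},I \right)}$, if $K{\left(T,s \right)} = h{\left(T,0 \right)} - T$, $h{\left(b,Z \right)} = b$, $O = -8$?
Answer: $-4964277$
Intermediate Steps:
$I = \frac{437}{2}$ ($I = \frac{-8 + 882}{4} = \frac{1}{4} \cdot 874 = \frac{437}{2} \approx 218.5$)
$K{\left(T,s \right)} = 0$ ($K{\left(T,s \right)} = T - T = 0$)
$-4964277 - K{\left(S{\left(-31 \right)},I \right)} = -4964277 - 0 = -4964277 + 0 = -4964277$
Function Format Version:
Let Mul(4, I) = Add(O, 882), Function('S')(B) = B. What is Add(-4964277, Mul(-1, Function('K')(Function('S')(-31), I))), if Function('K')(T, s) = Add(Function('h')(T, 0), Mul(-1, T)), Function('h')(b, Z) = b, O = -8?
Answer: -4964277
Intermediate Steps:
I = Rational(437, 2) (I = Mul(Rational(1, 4), Add(-8, 882)) = Mul(Rational(1, 4), 874) = Rational(437, 2) ≈ 218.50)
Function('K')(T, s) = 0 (Function('K')(T, s) = Add(T, Mul(-1, T)) = 0)
Add(-4964277, Mul(-1, Function('K')(Function('S')(-31), I))) = Add(-4964277, Mul(-1, 0)) = Add(-4964277, 0) = -4964277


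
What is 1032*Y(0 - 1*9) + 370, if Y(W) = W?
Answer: -8918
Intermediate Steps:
1032*Y(0 - 1*9) + 370 = 1032*(0 - 1*9) + 370 = 1032*(0 - 9) + 370 = 1032*(-9) + 370 = -9288 + 370 = -8918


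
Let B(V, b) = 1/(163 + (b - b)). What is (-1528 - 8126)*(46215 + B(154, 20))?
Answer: -72724026084/163 ≈ -4.4616e+8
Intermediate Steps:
B(V, b) = 1/163 (B(V, b) = 1/(163 + 0) = 1/163)
(-1528 - 8126)*(46215 + B(154, 20)) = (-1528 - 8126)*(46215 + 1/163) = -9654*7533046/163 = -72724026084/163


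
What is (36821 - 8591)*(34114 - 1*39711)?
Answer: -158003310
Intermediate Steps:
(36821 - 8591)*(34114 - 1*39711) = 28230*(34114 - 39711) = 28230*(-5597) = -158003310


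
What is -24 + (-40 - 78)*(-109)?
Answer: 12838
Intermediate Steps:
-24 + (-40 - 78)*(-109) = -24 - 118*(-109) = -24 + 12862 = 12838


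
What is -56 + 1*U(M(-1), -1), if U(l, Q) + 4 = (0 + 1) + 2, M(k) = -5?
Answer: -57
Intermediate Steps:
U(l, Q) = -1 (U(l, Q) = -4 + ((0 + 1) + 2) = -4 + (1 + 2) = -4 + 3 = -1)
-56 + 1*U(M(-1), -1) = -56 + 1*(-1) = -56 - 1 = -57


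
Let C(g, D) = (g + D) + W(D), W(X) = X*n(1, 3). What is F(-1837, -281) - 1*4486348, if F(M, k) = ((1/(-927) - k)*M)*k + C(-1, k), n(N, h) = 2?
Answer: 130302464758/927 ≈ 1.4056e+8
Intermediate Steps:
W(X) = 2*X (W(X) = X*2 = 2*X)
C(g, D) = g + 3*D (C(g, D) = (g + D) + 2*D = (D + g) + 2*D = g + 3*D)
F(M, k) = -1 + 3*k + M*k*(-1/927 - k) (F(M, k) = ((1/(-927) - k)*M)*k + (-1 + 3*k) = ((-1/927 - k)*M)*k + (-1 + 3*k) = (M*(-1/927 - k))*k + (-1 + 3*k) = M*k*(-1/927 - k) + (-1 + 3*k) = -1 + 3*k + M*k*(-1/927 - k))
F(-1837, -281) - 1*4486348 = (-1 + 3*(-281) - 1*(-1837)*(-281)² - 1/927*(-1837)*(-281)) - 1*4486348 = (-1 - 843 - 1*(-1837)*78961 - 516197/927) - 4486348 = (-1 - 843 + 145051357 - 516197/927) - 4486348 = 134461309354/927 - 4486348 = 130302464758/927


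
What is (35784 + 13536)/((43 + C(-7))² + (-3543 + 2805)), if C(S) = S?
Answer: 2740/31 ≈ 88.387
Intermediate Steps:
(35784 + 13536)/((43 + C(-7))² + (-3543 + 2805)) = (35784 + 13536)/((43 - 7)² + (-3543 + 2805)) = 49320/(36² - 738) = 49320/(1296 - 738) = 49320/558 = 49320*(1/558) = 2740/31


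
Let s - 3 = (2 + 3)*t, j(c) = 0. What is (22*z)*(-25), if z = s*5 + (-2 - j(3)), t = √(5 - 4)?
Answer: -20900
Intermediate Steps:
t = 1 (t = √1 = 1)
s = 8 (s = 3 + (2 + 3)*1 = 3 + 5*1 = 3 + 5 = 8)
z = 38 (z = 8*5 + (-2 - 1*0) = 40 + (-2 + 0) = 40 - 2 = 38)
(22*z)*(-25) = (22*38)*(-25) = 836*(-25) = -20900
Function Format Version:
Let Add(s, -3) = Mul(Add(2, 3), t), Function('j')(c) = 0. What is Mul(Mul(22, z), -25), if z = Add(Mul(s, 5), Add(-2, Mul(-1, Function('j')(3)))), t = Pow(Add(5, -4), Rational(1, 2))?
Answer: -20900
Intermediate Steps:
t = 1 (t = Pow(1, Rational(1, 2)) = 1)
s = 8 (s = Add(3, Mul(Add(2, 3), 1)) = Add(3, Mul(5, 1)) = Add(3, 5) = 8)
z = 38 (z = Add(Mul(8, 5), Add(-2, Mul(-1, 0))) = Add(40, Add(-2, 0)) = Add(40, -2) = 38)
Mul(Mul(22, z), -25) = Mul(Mul(22, 38), -25) = Mul(836, -25) = -20900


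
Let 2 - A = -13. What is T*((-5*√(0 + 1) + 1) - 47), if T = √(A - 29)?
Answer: -51*I*√14 ≈ -190.82*I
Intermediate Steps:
A = 15 (A = 2 - 1*(-13) = 2 + 13 = 15)
T = I*√14 (T = √(15 - 29) = √(-14) = I*√14 ≈ 3.7417*I)
T*((-5*√(0 + 1) + 1) - 47) = (I*√14)*((-5*√(0 + 1) + 1) - 47) = (I*√14)*((-5*√1 + 1) - 47) = (I*√14)*((-5*1 + 1) - 47) = (I*√14)*((-5 + 1) - 47) = (I*√14)*(-4 - 47) = (I*√14)*(-51) = -51*I*√14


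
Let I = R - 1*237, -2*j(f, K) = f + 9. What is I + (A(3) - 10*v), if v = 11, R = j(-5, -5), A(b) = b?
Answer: -346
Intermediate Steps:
j(f, K) = -9/2 - f/2 (j(f, K) = -(f + 9)/2 = -(9 + f)/2 = -9/2 - f/2)
R = -2 (R = -9/2 - ½*(-5) = -9/2 + 5/2 = -2)
I = -239 (I = -2 - 1*237 = -2 - 237 = -239)
I + (A(3) - 10*v) = -239 + (3 - 10*11) = -239 + (3 - 110) = -239 - 107 = -346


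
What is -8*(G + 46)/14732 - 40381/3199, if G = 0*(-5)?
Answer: -149017531/11781917 ≈ -12.648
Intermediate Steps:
G = 0
-8*(G + 46)/14732 - 40381/3199 = -8*(0 + 46)/14732 - 40381/3199 = -8*46*(1/14732) - 40381*1/3199 = -368*1/14732 - 40381/3199 = -92/3683 - 40381/3199 = -149017531/11781917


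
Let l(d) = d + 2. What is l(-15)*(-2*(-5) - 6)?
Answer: -52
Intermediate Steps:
l(d) = 2 + d
l(-15)*(-2*(-5) - 6) = (2 - 15)*(-2*(-5) - 6) = -13*(10 - 6) = -13*4 = -52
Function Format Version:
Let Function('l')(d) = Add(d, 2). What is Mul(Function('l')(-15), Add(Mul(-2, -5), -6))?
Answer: -52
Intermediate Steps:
Function('l')(d) = Add(2, d)
Mul(Function('l')(-15), Add(Mul(-2, -5), -6)) = Mul(Add(2, -15), Add(Mul(-2, -5), -6)) = Mul(-13, Add(10, -6)) = Mul(-13, 4) = -52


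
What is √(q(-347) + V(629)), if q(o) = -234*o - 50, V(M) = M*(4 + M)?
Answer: √479305 ≈ 692.32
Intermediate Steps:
q(o) = -50 - 234*o
√(q(-347) + V(629)) = √((-50 - 234*(-347)) + 629*(4 + 629)) = √((-50 + 81198) + 629*633) = √(81148 + 398157) = √479305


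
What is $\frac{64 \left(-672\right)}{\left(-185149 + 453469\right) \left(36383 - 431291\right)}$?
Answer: $\frac{112}{275941965} \approx 4.0588 \cdot 10^{-7}$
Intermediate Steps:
$\frac{64 \left(-672\right)}{\left(-185149 + 453469\right) \left(36383 - 431291\right)} = - \frac{43008}{268320 \left(-394908\right)} = - \frac{43008}{-105961714560} = \left(-43008\right) \left(- \frac{1}{105961714560}\right) = \frac{112}{275941965}$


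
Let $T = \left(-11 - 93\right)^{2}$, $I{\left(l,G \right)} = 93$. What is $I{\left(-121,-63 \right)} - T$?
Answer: $-10723$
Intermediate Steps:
$T = 10816$ ($T = \left(-104\right)^{2} = 10816$)
$I{\left(-121,-63 \right)} - T = 93 - 10816 = -10723$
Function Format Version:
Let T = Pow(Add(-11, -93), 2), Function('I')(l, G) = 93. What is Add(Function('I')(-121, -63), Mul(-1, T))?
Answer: -10723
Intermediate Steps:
T = 10816 (T = Pow(-104, 2) = 10816)
Add(Function('I')(-121, -63), Mul(-1, T)) = Add(93, Mul(-1, 10816)) = Add(93, -10816) = -10723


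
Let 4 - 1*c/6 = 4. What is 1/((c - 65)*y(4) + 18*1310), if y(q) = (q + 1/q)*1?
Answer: 4/93215 ≈ 4.2912e-5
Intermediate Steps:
c = 0 (c = 24 - 6*4 = 24 - 24 = 0)
y(q) = q + 1/q (y(q) = (q + 1/q)*1 = q + 1/q)
1/((c - 65)*y(4) + 18*1310) = 1/((0 - 65)*(4 + 1/4) + 18*1310) = 1/(-65*(4 + ¼) + 23580) = 1/(-65*17/4 + 23580) = 1/(-1105/4 + 23580) = 1/(93215/4) = 4/93215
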